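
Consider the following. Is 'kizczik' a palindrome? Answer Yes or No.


Forward: 'kizczik'
Reversed: 'kizczik'
They are identical.

Yes


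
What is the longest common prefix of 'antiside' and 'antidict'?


Compare from the start: 4 characters match: 'anti'. Mismatch at position 5: 's' vs 'd'.

anti


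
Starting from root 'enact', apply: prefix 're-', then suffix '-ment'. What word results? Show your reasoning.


Step 1: Add prefix 're-' to 'enact' = 'reenact'
Step 2: Add suffix '-ment' to 'reenact' = 'reenactment'

reenactment


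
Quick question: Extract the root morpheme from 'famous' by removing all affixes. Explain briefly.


Remove suffix '-ous' from 'famous' to get root 'fame'.

fame


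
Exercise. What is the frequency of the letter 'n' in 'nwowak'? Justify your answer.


Letter 'n' in 'nwowak': found at position(s) 1 = 1 occurrence(s).

1


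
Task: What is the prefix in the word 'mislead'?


The word 'mislead' = 'mis' (prefix) + 'lead' (root). The prefix is 'mis'.

mis


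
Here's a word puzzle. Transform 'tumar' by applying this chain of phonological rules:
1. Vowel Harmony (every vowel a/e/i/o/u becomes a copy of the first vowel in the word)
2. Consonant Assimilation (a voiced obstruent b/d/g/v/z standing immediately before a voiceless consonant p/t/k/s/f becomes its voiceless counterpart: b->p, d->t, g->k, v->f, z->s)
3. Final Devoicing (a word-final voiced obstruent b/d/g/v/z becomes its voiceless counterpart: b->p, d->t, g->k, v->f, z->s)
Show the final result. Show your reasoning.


Starting form: 'tumar'
Rule 1: Vowel Harmony: all vowels become 'u' (matching first vowel). 'tumar' -> 'tumur'
Rule 2: Consonant Assimilation: no voiced obstruent (b/d/g/v/z) stands immediately before a voiceless consonant (p/t/k/s/f). No change.
Rule 3: Final Devoicing: final consonant 'r' is not one of the voiced obstruents b/d/g/v/z. No change.
Final form: 'tumur'

tumur


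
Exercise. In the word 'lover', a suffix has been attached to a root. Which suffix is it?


The word 'lover' = 'love' (root) + '-er' (suffix). The suffix is '-er'.

er


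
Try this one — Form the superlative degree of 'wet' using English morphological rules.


Apply superlative formation (double final consonant, add -est): 'wet' -> 'wettest'.

wettest


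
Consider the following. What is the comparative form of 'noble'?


Apply comparative formation (ends in e: add -r): 'noble' -> 'nobler'.

nobler


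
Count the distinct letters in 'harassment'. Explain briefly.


Unique letters in 'harassment': {a, e, h, m, n, r, s, t} = 8 distinct letters.

8


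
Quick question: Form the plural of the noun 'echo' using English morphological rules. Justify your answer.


Apply rule: Add -es (consonant + o). 'echo' becomes 'echoes'.

echoes


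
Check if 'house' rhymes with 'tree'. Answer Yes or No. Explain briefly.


Rime (stressed vowel + following sounds) of 'house': -ouse = /aʊs/
Rime of 'tree': -ee = /iː/
/aʊs/ and /iː/ are different ending sounds, so the words do not rhyme.

No


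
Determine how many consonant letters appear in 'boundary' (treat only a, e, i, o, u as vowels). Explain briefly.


Consonants in 'boundary': b, n, d, r, y = 5 consonants.

5


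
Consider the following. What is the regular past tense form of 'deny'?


Apply rule: Change -y to -ied. 'deny' becomes 'denied'.

denied


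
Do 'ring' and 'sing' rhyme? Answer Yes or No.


Rime (stressed vowel + following sounds) of 'ring': -ing = /ɪŋ/
Rime of 'sing': -ing = /ɪŋ/
/ɪŋ/ and /ɪŋ/ are the same ending sound, so the words rhyme.

Yes


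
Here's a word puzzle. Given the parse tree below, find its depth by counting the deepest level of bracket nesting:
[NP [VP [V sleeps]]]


Count bracket nesting levels:
'[' at pos 0: depth = 1
'[' at pos 4: depth = 2
'[' at pos 8: depth = 3
Maximum depth reached: 3

3


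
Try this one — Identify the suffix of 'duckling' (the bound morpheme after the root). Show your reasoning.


The word 'duckling' = 'duck' (root) + '-ling' (suffix). The suffix is '-ling'.

ling


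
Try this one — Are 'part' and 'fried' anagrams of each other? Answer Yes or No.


Sorted letters of 'part': 'aprt'
Sorted letters of 'fried': 'defir'
They do not match.

No


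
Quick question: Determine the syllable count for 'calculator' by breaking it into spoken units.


Break 'calculator' into syllables: cal-cu-la-tor -> cal | cu | la | tor = 4 syllables

4 syllables


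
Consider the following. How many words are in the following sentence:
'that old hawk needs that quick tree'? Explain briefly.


Split into words: that | old | hawk | needs | that | quick | tree = 7 words.

7


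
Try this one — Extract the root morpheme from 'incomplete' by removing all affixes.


Remove prefix 'in' from 'incomplete' to get root 'complete'.

complete


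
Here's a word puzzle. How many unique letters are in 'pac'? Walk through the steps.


Unique letters in 'pac': {a, c, p} = 3 distinct letters.

3


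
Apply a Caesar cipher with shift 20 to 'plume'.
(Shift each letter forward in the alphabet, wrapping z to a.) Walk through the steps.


Shift each letter by 20: p -> j, l -> f, u -> o, m -> g, e -> y. Result: 'jfogy'.

jfogy


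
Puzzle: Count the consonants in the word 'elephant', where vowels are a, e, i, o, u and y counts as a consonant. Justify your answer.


Consonants in 'elephant': l, p, h, n, t = 5 consonants.

5


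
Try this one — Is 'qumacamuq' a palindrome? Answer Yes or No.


Forward: 'qumacamuq'
Reversed: 'qumacamuq'
They are identical.

Yes


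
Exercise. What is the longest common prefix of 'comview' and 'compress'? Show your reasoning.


Compare from the start: 3 characters match: 'com'. Mismatch at position 4: 'v' vs 'p'.

com


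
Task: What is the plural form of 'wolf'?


Apply rule: Change -f to -ves. 'wolf' becomes 'wolves'.

wolves


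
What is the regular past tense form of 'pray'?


Apply rule: Add -ed. 'pray' becomes 'prayed'.

prayed


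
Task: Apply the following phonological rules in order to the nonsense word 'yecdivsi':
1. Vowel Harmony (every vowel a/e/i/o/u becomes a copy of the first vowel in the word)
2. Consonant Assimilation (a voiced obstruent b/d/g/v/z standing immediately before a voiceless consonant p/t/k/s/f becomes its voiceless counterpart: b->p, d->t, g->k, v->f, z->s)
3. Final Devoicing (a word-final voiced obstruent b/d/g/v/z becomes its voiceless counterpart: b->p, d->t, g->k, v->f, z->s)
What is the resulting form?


Starting form: 'yecdivsi'
Rule 1: Vowel Harmony: all vowels become 'e' (matching first vowel). 'yecdivsi' -> 'yecdevse'
Rule 2: Consonant Assimilation: voiced obstruent before voiceless consonant becomes voiceless ('vs' -> 'fs'). 'yecdevse' -> 'yecdefse'
Rule 3: Final Devoicing: the word ends in the vowel 'e', not a consonant. No change.
Final form: 'yecdefse'

yecdefse


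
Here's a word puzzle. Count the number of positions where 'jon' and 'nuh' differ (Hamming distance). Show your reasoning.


Alignment:
Position 1: 'j' vs 'n' = DIFFER
Position 2: 'o' vs 'u' = DIFFER
Position 3: 'n' vs 'h' = DIFFER
Total differences: 3

3


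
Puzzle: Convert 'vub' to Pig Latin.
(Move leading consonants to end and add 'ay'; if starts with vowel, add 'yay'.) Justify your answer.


'vub': move consonant cluster 'v' to end and add 'ay': 'ubvay'.

ubvay


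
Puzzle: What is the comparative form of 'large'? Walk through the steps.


Apply comparative formation (ends in e: add -r): 'large' -> 'larger'.

larger


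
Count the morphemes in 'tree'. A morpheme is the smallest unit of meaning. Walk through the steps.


Decomposition: tree (free morpheme) = 1 morpheme(s)

1 morphemes


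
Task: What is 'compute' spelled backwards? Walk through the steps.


Reverse 'compute' character by character: 'etupmoc'.

etupmoc


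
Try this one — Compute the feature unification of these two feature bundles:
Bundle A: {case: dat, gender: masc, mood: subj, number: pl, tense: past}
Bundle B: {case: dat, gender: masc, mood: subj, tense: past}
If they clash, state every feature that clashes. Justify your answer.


Compare features:
case: A=dat vs B=dat -> unified: dat
gender: A=masc vs B=masc -> unified: masc
mood: A=subj vs B=subj -> unified: subj
number: A=pl vs B=_ -> unified: pl
tense: A=past vs B=past -> unified: past
No clashes found.

Unified: {case: dat, gender: masc, mood: subj, number: pl, tense: past}


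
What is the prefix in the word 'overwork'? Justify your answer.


The word 'overwork' = 'over' (prefix) + 'work' (root). The prefix is 'over'.

over


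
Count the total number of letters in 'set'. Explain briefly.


Spell out 'set' and number each letter: s(1), e(2), t(3). Total: 3 letters.

3


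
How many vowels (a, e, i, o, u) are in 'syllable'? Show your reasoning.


Vowels in 'syllable': a, e = 2 vowels.

2


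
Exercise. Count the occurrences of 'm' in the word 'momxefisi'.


Letter 'm' in 'momxefisi': found at position(s) 1, 3 = 2 occurrence(s).

2


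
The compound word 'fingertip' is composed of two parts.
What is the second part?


Split 'fingertip' into 'finger' + 'tip'. The second part is 'tip'.

tip


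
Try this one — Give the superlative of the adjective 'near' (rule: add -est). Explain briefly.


Apply superlative formation (add -est): 'near' -> 'nearest'.

nearest


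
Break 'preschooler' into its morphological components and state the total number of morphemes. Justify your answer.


Step 1: Identify prefix: 'pre' (meaning: before)
Step 2: Identify root: 'school'
Step 3: Identify suffix(es): 'er'
Decomposition: pre- (prefix: before) + school (root) + -er (suffix: one who)
Total morphemes: 3

3 morphemes (pre- (prefix: before) + school (root) + -er (suffix: one who))


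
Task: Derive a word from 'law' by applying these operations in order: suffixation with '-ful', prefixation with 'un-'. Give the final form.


Step 1: Add suffix '-ful' to 'law' = 'lawful'
Step 2: Add prefix 'un-' to 'lawful' = 'unlawful'

unlawful


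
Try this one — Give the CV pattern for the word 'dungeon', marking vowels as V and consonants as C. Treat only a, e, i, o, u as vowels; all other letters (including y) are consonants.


Letter mapping: d = C, u = V, n = C, g = C, e = V, o = V, n = C.

CVCCVVC


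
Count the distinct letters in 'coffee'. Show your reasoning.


Unique letters in 'coffee': {c, e, f, o} = 4 distinct letters.

4


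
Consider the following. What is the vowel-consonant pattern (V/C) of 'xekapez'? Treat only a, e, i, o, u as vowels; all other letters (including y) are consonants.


Letter mapping: x = C, e = V, k = C, a = V, p = C, e = V, z = C.

CVCVCVC


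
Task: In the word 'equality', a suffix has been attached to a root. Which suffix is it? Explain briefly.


The word 'equality' = 'equal' (root) + '-ity' (suffix). The suffix is '-ity'.

ity


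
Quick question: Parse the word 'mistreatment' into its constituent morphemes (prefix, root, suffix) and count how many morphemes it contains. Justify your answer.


Step 1: Identify prefix: 'mis' (meaning: wrongly)
Step 2: Identify root: 'treat'
Step 3: Identify suffix(es): 'ment'
Decomposition: mis- (prefix: wrongly) + treat (root) + -ment (suffix: action/result)
Total morphemes: 3

3 morphemes (mis- (prefix: wrongly) + treat (root) + -ment (suffix: action/result))


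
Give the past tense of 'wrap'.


Apply rule: Double final consonant and add -ed. 'wrap' becomes 'wrapped'.

wrapped


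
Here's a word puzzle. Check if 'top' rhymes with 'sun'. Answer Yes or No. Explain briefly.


Rime (stressed vowel + following sounds) of 'top': -op = /ɒp/
Rime of 'sun': -un = /ʌn/
/ɒp/ and /ʌn/ are different ending sounds, so the words do not rhyme.

No


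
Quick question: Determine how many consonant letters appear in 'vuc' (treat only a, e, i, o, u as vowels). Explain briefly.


Consonants in 'vuc': v, c = 2 consonants.

2


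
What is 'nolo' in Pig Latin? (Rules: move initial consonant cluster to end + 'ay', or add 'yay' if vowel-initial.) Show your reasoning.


'nolo': move consonant cluster 'n' to end and add 'ay': 'olonay'.

olonay


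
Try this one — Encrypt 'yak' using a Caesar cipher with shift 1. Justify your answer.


Shift each letter by 1: y -> z, a -> b, k -> l. Result: 'zbl'.

zbl


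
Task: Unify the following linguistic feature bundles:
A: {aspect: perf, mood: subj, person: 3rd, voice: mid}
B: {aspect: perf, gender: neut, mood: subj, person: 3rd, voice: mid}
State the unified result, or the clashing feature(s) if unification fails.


Compare features:
aspect: A=perf vs B=perf -> unified: perf
gender: A=_ vs B=neut -> unified: neut
mood: A=subj vs B=subj -> unified: subj
person: A=3rd vs B=3rd -> unified: 3rd
voice: A=mid vs B=mid -> unified: mid
No clashes found.

Unified: {aspect: perf, gender: neut, mood: subj, person: 3rd, voice: mid}


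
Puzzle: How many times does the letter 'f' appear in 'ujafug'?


Letter 'f' in 'ujafug': found at position(s) 4 = 1 occurrence(s).

1


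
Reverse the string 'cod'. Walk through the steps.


Reverse 'cod' character by character: 'doc'.

doc


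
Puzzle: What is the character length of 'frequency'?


Spell out 'frequency' and number each letter: f(1), r(2), e(3), q(4), u(5), e(6), n(7), c(8), y(9). Total: 9 letters.

9


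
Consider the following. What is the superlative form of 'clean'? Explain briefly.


Apply superlative formation (add -est): 'clean' -> 'cleanest'.

cleanest


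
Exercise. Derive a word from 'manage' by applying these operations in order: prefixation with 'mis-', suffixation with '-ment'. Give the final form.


Step 1: Add prefix 'mis-' to 'manage' = 'mismanage'
Step 2: Add suffix '-ment' to 'mismanage' = 'mismanagement'

mismanagement


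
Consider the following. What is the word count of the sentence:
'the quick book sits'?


Split into words: the | quick | book | sits = 4 words.

4


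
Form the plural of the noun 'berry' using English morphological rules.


Apply rule: Change -y to -ies (consonant + y). 'berry' becomes 'berries'.

berries


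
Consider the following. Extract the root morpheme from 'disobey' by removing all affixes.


Remove prefix 'dis' from 'disobey' to get root 'obey'.

obey


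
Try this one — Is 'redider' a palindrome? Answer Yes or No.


Forward: 'redider'
Reversed: 'redider'
They are identical.

Yes


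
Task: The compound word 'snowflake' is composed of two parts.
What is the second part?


Split 'snowflake' into 'snow' + 'flake'. The second part is 'flake'.

flake


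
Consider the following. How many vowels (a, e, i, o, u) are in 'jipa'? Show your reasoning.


Vowels in 'jipa': i, a = 2 vowels.

2


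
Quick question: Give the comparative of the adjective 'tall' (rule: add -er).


Apply comparative formation (add -er): 'tall' -> 'taller'.

taller


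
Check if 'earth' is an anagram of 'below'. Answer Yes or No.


Sorted letters of 'earth': 'aehrt'
Sorted letters of 'below': 'below'
They do not match.

No


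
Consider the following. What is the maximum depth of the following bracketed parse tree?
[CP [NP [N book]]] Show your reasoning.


Count bracket nesting levels:
'[' at pos 0: depth = 1
'[' at pos 4: depth = 2
'[' at pos 8: depth = 3
Maximum depth reached: 3

3


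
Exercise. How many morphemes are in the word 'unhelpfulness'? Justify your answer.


Decomposition: un- (prefix) + help (root) + -ful (suffix) + -ness (suffix) = 4 morpheme(s)

4 morphemes


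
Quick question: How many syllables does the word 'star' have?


Break 'star' into syllables: star -> star = 1 syllable

1 syllable


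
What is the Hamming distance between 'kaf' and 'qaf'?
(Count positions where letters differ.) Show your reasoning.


Alignment:
Position 1: 'k' vs 'q' = DIFFER
Position 2: 'a' vs 'a' = match
Position 3: 'f' vs 'f' = match
Total differences: 1

1


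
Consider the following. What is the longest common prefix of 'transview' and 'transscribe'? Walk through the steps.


Compare from the start: 5 characters match: 'trans'. Mismatch at position 6: 'v' vs 's'.

trans


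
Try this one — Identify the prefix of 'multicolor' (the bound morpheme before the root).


The word 'multicolor' = 'multi' (prefix) + 'color' (root). The prefix is 'multi'.

multi


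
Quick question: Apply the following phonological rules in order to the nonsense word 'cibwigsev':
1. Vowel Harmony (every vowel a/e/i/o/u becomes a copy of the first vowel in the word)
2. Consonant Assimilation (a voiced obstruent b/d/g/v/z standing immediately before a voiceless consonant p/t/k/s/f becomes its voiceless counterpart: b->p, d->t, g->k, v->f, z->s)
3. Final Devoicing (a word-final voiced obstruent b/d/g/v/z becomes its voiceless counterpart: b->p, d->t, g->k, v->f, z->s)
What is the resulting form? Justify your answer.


Starting form: 'cibwigsev'
Rule 1: Vowel Harmony: all vowels become 'i' (matching first vowel). 'cibwigsev' -> 'cibwigsiv'
Rule 2: Consonant Assimilation: voiced obstruent before voiceless consonant becomes voiceless ('gs' -> 'ks'). 'cibwigsiv' -> 'cibwiksiv'
Rule 3: Final Devoicing: word-final voiced obstruent 'v' becomes voiceless 'f'. 'cibwiksiv' -> 'cibwiksif'
Final form: 'cibwiksif'

cibwiksif


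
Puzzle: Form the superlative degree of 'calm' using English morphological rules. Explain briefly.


Apply superlative formation (add -est): 'calm' -> 'calmest'.

calmest


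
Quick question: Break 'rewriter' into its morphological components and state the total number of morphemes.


Step 1: Identify prefix: 're' (meaning: again)
Step 2: Identify root: 'write'
Step 3: Identify suffix(es): 'er'
Decomposition: re- (prefix: again) + write (root) + -er (suffix: one who)
Total morphemes: 3

3 morphemes (re- (prefix: again) + write (root) + -er (suffix: one who))


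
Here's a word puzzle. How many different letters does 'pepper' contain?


Unique letters in 'pepper': {e, p, r} = 3 distinct letters.

3


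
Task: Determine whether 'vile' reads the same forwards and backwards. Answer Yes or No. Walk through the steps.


Forward: 'vile'
Reversed: 'eliv'
They differ.

No


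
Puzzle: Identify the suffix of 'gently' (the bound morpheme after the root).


The word 'gently' = 'gentle' (root) + '-ly' (suffix). The suffix is '-ly'.

ly


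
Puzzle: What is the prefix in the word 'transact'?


The word 'transact' = 'trans' (prefix) + 'act' (root). The prefix is 'trans'.

trans


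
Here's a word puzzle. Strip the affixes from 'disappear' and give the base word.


Remove prefix 'dis' from 'disappear' to get root 'appear'.

appear


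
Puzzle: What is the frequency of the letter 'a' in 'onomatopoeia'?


Letter 'a' in 'onomatopoeia': found at position(s) 5, 12 = 2 occurrence(s).

2


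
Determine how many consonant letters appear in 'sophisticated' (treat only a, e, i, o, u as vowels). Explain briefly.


Consonants in 'sophisticated': s, p, h, s, t, c, t, d = 8 consonants.

8


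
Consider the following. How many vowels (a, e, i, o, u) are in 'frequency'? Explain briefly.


Vowels in 'frequency': e, u, e = 3 vowels.

3


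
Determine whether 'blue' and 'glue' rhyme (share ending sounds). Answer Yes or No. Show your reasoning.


Rime (stressed vowel + following sounds) of 'blue': -ue = /uː/
Rime of 'glue': -ue = /uː/
/uː/ and /uː/ are the same ending sound, so the words rhyme.

Yes


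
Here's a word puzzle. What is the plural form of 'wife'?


Apply rule: Change -fe to -ves. 'wife' becomes 'wives'.

wives


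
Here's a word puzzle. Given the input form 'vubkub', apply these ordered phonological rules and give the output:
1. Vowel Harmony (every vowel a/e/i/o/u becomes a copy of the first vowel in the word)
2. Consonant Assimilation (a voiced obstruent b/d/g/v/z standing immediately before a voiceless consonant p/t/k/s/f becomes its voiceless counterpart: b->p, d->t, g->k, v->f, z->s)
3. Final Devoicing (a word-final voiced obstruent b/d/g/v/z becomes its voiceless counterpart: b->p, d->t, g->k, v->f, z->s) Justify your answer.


Starting form: 'vubkub'
Rule 1: Vowel Harmony: all vowels already match. No change.
Rule 2: Consonant Assimilation: voiced obstruent before voiceless consonant becomes voiceless ('bk' -> 'pk'). 'vubkub' -> 'vupkub'
Rule 3: Final Devoicing: word-final voiced obstruent 'b' becomes voiceless 'p'. 'vupkub' -> 'vupkup'
Final form: 'vupkup'

vupkup


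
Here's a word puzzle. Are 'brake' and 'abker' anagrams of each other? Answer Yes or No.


Sorted letters of 'brake': 'abekr'
Sorted letters of 'abker': 'abekr'
They match.

Yes


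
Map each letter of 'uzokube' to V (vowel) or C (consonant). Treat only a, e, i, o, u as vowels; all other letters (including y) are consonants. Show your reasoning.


Letter mapping: u = V, z = C, o = V, k = C, u = V, b = C, e = V.

VCVCVCV


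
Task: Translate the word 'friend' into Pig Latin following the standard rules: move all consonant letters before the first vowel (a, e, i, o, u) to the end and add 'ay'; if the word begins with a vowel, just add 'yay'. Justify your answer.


'friend': move consonant cluster 'fr' to end and add 'ay': 'iendfray'.

iendfray


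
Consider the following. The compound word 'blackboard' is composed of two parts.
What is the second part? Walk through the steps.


Split 'blackboard' into 'black' + 'board'. The second part is 'board'.

board


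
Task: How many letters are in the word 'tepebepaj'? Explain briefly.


Spell out 'tepebepaj' and number each letter: t(1), e(2), p(3), e(4), b(5), e(6), p(7), a(8), j(9). Total: 9 letters.

9


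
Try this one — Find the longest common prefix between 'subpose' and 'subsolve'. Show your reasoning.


Compare from the start: 3 characters match: 'sub'. Mismatch at position 4: 'p' vs 's'.

sub


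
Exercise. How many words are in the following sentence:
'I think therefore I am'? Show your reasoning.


Split into words: I | think | therefore | I | am = 5 words.

5


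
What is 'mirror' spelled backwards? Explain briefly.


Reverse 'mirror' character by character: 'rorrim'.

rorrim


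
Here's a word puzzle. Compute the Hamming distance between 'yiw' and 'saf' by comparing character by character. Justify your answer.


Alignment:
Position 1: 'y' vs 's' = DIFFER
Position 2: 'i' vs 'a' = DIFFER
Position 3: 'w' vs 'f' = DIFFER
Total differences: 3

3


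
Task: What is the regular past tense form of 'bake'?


Apply rule: Add -d (word ends in -e). 'bake' becomes 'baked'.

baked


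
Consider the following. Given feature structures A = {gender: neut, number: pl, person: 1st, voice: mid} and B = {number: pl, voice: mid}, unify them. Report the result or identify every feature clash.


Compare features:
gender: A=neut vs B=_ -> unified: neut
number: A=pl vs B=pl -> unified: pl
person: A=1st vs B=_ -> unified: 1st
voice: A=mid vs B=mid -> unified: mid
No clashes found.

Unified: {gender: neut, number: pl, person: 1st, voice: mid}


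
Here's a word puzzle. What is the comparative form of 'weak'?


Apply comparative formation (add -er): 'weak' -> 'weaker'.

weaker


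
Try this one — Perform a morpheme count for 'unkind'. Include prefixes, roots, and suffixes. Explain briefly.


Decomposition: un- (prefix) + kind (root) = 2 morpheme(s)

2 morphemes


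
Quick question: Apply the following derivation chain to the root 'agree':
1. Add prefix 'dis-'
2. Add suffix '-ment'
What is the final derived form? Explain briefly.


Step 1: Add prefix 'dis-' to 'agree' = 'disagree'
Step 2: Add suffix '-ment' to 'disagree' = 'disagreement'

disagreement


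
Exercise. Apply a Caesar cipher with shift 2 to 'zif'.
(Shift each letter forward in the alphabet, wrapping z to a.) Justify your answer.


Shift each letter by 2: z -> b, i -> k, f -> h. Result: 'bkh'.

bkh


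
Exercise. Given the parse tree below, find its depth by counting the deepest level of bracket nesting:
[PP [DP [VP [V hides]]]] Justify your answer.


Count bracket nesting levels:
'[' at pos 0: depth = 1
'[' at pos 4: depth = 2
'[' at pos 8: depth = 3
'[' at pos 12: depth = 4
Maximum depth reached: 4

4


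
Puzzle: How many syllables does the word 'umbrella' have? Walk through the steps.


Break 'umbrella' into syllables: um-brel-la -> um | brel | la = 3 syllables

3 syllables


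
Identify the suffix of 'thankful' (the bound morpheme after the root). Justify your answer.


The word 'thankful' = 'thank' (root) + '-ful' (suffix). The suffix is '-ful'.

ful


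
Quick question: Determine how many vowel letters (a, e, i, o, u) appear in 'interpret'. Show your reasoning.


Vowels in 'interpret': i, e, e = 3 vowels.

3


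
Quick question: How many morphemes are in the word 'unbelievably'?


Decomposition: un- (prefix) + believe (root) + -able (suffix) + -ly (suffix) = 4 morpheme(s)

4 morphemes


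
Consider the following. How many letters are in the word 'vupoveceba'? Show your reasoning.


Spell out 'vupoveceba' and number each letter: v(1), u(2), p(3), o(4), v(5), e(6), c(7), e(8), b(9), a(10). Total: 10 letters.

10


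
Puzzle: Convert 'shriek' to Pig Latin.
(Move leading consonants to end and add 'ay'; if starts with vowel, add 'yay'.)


'shriek': move consonant cluster 'shr' to end and add 'ay': 'iekshray'.

iekshray


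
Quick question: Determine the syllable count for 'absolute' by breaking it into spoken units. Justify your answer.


Break 'absolute' into syllables: ab-so-lute -> ab | so | lute = 3 syllables

3 syllables


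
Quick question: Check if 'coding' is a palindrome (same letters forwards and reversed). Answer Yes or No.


Forward: 'coding'
Reversed: 'gnidoc'
They differ.

No


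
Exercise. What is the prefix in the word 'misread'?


The word 'misread' = 'mis' (prefix) + 'read' (root). The prefix is 'mis'.

mis


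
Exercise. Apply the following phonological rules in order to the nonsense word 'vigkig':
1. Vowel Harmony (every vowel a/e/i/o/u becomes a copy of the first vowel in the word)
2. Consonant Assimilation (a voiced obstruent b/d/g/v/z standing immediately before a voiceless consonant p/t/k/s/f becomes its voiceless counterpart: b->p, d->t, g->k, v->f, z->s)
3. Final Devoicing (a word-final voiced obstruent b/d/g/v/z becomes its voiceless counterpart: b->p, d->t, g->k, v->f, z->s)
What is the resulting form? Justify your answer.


Starting form: 'vigkig'
Rule 1: Vowel Harmony: all vowels already match. No change.
Rule 2: Consonant Assimilation: voiced obstruent before voiceless consonant becomes voiceless ('gk' -> 'kk'). 'vigkig' -> 'vikkig'
Rule 3: Final Devoicing: word-final voiced obstruent 'g' becomes voiceless 'k'. 'vikkig' -> 'vikkik'
Final form: 'vikkik'

vikkik


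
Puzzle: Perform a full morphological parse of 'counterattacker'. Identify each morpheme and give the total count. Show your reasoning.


Step 1: Identify prefix: 'counter' (meaning: against)
Step 2: Identify root: 'attack'
Step 3: Identify suffix(es): 'er'
Decomposition: counter- (prefix: against) + attack (root) + -er (suffix: one who)
Total morphemes: 3

3 morphemes (counter- (prefix: against) + attack (root) + -er (suffix: one who))


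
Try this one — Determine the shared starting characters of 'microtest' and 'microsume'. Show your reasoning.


Compare from the start: 5 characters match: 'micro'. Mismatch at position 6: 't' vs 's'.

micro


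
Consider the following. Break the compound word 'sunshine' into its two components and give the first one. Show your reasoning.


Split 'sunshine' into 'sun' + 'shine'. The first part is 'sun'.

sun


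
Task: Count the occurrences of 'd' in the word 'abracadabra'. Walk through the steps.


Letter 'd' in 'abracadabra': found at position(s) 7 = 1 occurrence(s).

1


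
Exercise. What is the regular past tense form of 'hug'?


Apply rule: Double final consonant and add -ed. 'hug' becomes 'hugged'.

hugged


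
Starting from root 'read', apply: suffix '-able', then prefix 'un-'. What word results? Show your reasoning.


Step 1: Add suffix '-able' to 'read' = 'readable'
Step 2: Add prefix 'un-' to 'readable' = 'unreadable'

unreadable


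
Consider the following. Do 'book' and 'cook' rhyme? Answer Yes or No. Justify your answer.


Rime (stressed vowel + following sounds) of 'book': -ook = /ʊk/
Rime of 'cook': -ook = /ʊk/
/ʊk/ and /ʊk/ are the same ending sound, so the words rhyme.

Yes


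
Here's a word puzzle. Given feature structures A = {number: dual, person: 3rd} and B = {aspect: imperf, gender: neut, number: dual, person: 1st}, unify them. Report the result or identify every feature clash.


Compare features:
aspect: A=_ vs B=imperf -> unified: imperf
gender: A=_ vs B=neut -> unified: neut
number: A=dual vs B=dual -> unified: dual
person: A=3rd vs B=1st -> CLASH
Clash detected on feature 'person' (3rd vs 1st); unification fails.

CLASH on 'person' (3rd vs 1st)


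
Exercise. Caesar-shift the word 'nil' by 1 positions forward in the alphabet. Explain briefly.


Shift each letter by 1: n -> o, i -> j, l -> m. Result: 'ojm'.

ojm


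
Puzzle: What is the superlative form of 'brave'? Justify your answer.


Apply superlative formation (ends in e: add -st): 'brave' -> 'bravest'.

bravest


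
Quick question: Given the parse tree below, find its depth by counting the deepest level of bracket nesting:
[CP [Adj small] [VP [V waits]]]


Count bracket nesting levels:
'[' at pos 0: depth = 1
'[' at pos 4: depth = 2
'[' at pos 16: depth = 2
'[' at pos 20: depth = 3
Maximum depth reached: 3

3


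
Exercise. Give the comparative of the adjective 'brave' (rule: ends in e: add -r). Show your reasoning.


Apply comparative formation (ends in e: add -r): 'brave' -> 'braver'.

braver


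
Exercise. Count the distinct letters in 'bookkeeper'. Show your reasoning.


Unique letters in 'bookkeeper': {b, e, k, o, p, r} = 6 distinct letters.

6


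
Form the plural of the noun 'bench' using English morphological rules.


Apply rule: Add -es (sibilant/fricative ending). 'bench' becomes 'benches'.

benches


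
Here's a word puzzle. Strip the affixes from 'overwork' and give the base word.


Remove prefix 'over' from 'overwork' to get root 'work'.

work


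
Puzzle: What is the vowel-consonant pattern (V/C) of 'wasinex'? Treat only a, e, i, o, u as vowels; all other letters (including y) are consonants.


Letter mapping: w = C, a = V, s = C, i = V, n = C, e = V, x = C.

CVCVCVC


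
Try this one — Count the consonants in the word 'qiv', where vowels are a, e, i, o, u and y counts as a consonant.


Consonants in 'qiv': q, v = 2 consonants.

2


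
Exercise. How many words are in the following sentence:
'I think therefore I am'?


Split into words: I | think | therefore | I | am = 5 words.

5


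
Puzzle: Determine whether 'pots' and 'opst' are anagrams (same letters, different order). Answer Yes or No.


Sorted letters of 'pots': 'opst'
Sorted letters of 'opst': 'opst'
They match.

Yes


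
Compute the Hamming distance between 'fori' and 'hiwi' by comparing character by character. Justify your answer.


Alignment:
Position 1: 'f' vs 'h' = DIFFER
Position 2: 'o' vs 'i' = DIFFER
Position 3: 'r' vs 'w' = DIFFER
Position 4: 'i' vs 'i' = match
Total differences: 3

3


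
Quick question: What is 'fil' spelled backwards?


Reverse 'fil' character by character: 'lif'.

lif


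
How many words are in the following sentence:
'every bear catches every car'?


Split into words: every | bear | catches | every | car = 5 words.

5


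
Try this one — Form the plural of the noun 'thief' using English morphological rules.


Apply rule: Change -f to -ves. 'thief' becomes 'thieves'.

thieves


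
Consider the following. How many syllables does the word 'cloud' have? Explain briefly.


Break 'cloud' into syllables: cloud -> cloud = 1 syllable

1 syllable


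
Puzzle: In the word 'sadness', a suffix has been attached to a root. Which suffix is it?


The word 'sadness' = 'sad' (root) + '-ness' (suffix). The suffix is '-ness'.

ness


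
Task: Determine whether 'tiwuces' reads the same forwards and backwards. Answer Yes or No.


Forward: 'tiwuces'
Reversed: 'secuwit'
They differ.

No


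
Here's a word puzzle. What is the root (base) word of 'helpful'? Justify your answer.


Remove suffix '-ful' from 'helpful' to get root 'help'.

help


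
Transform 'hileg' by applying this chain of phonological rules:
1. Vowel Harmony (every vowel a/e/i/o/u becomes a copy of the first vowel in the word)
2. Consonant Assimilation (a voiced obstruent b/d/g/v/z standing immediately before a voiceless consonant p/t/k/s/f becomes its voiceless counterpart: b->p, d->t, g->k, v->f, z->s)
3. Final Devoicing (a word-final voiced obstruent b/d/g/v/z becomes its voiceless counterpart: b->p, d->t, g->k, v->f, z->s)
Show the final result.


Starting form: 'hileg'
Rule 1: Vowel Harmony: all vowels become 'i' (matching first vowel). 'hileg' -> 'hilig'
Rule 2: Consonant Assimilation: no voiced obstruent (b/d/g/v/z) stands immediately before a voiceless consonant (p/t/k/s/f). No change.
Rule 3: Final Devoicing: word-final voiced obstruent 'g' becomes voiceless 'k'. 'hilig' -> 'hilik'
Final form: 'hilik'

hilik


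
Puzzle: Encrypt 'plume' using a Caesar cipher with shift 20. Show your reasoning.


Shift each letter by 20: p -> j, l -> f, u -> o, m -> g, e -> y. Result: 'jfogy'.

jfogy


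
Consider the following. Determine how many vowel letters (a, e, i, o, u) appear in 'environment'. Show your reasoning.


Vowels in 'environment': e, i, o, e = 4 vowels.

4


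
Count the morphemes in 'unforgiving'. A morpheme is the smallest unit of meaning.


Decomposition: un- (prefix) + forgive (root) + -ing (suffix) = 3 morpheme(s)

3 morphemes


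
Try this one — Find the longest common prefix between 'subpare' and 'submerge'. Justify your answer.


Compare from the start: 3 characters match: 'sub'. Mismatch at position 4: 'p' vs 'm'.

sub


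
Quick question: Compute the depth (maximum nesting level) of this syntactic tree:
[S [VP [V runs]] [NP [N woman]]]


Count bracket nesting levels:
'[' at pos 0: depth = 1
'[' at pos 3: depth = 2
'[' at pos 7: depth = 3
'[' at pos 17: depth = 2
'[' at pos 21: depth = 3
Maximum depth reached: 3

3


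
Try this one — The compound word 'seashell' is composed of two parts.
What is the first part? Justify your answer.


Split 'seashell' into 'sea' + 'shell'. The first part is 'sea'.

sea


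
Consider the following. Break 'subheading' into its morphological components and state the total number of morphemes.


Step 1: Identify prefix: 'sub' (meaning: below)
Step 2: Identify root: 'head'
Step 3: Identify suffix(es): 'ing'
Decomposition: sub- (prefix: below) + head (root) + -ing (suffix: ongoing/result)
Total morphemes: 3

3 morphemes (sub- (prefix: below) + head (root) + -ing (suffix: ongoing/result))


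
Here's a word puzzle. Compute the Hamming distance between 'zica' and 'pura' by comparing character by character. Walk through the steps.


Alignment:
Position 1: 'z' vs 'p' = DIFFER
Position 2: 'i' vs 'u' = DIFFER
Position 3: 'c' vs 'r' = DIFFER
Position 4: 'a' vs 'a' = match
Total differences: 3

3


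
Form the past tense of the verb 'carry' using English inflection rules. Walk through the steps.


Apply rule: Change -y to -ied. 'carry' becomes 'carried'.

carried


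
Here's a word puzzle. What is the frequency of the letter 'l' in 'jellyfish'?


Letter 'l' in 'jellyfish': found at position(s) 3, 4 = 2 occurrence(s).

2


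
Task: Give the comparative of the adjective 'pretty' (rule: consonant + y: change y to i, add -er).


Apply comparative formation (consonant + y: change y to i, add -er): 'pretty' -> 'prettier'.

prettier


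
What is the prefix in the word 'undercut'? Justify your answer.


The word 'undercut' = 'under' (prefix) + 'cut' (root). The prefix is 'under'.

under


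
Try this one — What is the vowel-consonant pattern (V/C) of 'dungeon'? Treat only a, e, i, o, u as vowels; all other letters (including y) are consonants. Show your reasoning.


Letter mapping: d = C, u = V, n = C, g = C, e = V, o = V, n = C.

CVCCVVC


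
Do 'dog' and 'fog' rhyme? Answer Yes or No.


Rime (stressed vowel + following sounds) of 'dog': -og = /ɒg/
Rime of 'fog': -og = /ɒg/
/ɒg/ and /ɒg/ are the same ending sound, so the words rhyme.

Yes


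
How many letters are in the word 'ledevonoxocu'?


Spell out 'ledevonoxocu' and number each letter: l(1), e(2), d(3), e(4), v(5), o(6), n(7), o(8), x(9), o(10), c(11), u(12). Total: 12 letters.

12


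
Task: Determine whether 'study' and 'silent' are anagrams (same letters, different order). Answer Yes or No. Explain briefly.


Sorted letters of 'study': 'dstuy'
Sorted letters of 'silent': 'eilnst'
They do not match.

No


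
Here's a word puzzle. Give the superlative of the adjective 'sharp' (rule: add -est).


Apply superlative formation (add -est): 'sharp' -> 'sharpest'.

sharpest


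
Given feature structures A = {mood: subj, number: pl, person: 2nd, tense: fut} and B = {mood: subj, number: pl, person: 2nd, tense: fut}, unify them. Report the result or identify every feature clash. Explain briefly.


Compare features:
mood: A=subj vs B=subj -> unified: subj
number: A=pl vs B=pl -> unified: pl
person: A=2nd vs B=2nd -> unified: 2nd
tense: A=fut vs B=fut -> unified: fut
No clashes found.

Unified: {mood: subj, number: pl, person: 2nd, tense: fut}


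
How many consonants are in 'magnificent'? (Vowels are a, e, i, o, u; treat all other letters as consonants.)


Consonants in 'magnificent': m, g, n, f, c, n, t = 7 consonants.

7


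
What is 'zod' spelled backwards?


Reverse 'zod' character by character: 'doz'.

doz


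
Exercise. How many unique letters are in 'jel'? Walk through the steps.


Unique letters in 'jel': {e, j, l} = 3 distinct letters.

3


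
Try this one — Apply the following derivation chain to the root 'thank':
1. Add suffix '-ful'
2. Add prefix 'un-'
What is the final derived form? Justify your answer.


Step 1: Add suffix '-ful' to 'thank' = 'thankful'
Step 2: Add prefix 'un-' to 'thankful' = 'unthankful'

unthankful


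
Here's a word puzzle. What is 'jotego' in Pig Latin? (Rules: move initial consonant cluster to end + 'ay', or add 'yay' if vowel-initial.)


'jotego': move consonant cluster 'j' to end and add 'ay': 'otegojay'.

otegojay


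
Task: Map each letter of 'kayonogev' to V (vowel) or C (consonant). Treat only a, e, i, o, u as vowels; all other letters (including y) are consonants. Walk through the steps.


Letter mapping: k = C, a = V, y = C, o = V, n = C, o = V, g = C, e = V, v = C.

CVCVCVCVC


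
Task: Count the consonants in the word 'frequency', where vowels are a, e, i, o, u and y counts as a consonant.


Consonants in 'frequency': f, r, q, n, c, y = 6 consonants.

6


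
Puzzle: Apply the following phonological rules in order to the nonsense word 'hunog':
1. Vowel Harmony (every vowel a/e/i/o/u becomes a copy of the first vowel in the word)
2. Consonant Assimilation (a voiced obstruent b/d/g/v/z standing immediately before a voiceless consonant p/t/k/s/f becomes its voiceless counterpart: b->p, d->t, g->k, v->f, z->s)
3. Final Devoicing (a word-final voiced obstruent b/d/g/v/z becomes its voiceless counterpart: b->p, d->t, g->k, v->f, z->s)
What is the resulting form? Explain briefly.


Starting form: 'hunog'
Rule 1: Vowel Harmony: all vowels become 'u' (matching first vowel). 'hunog' -> 'hunug'
Rule 2: Consonant Assimilation: no voiced obstruent (b/d/g/v/z) stands immediately before a voiceless consonant (p/t/k/s/f). No change.
Rule 3: Final Devoicing: word-final voiced obstruent 'g' becomes voiceless 'k'. 'hunug' -> 'hunuk'
Final form: 'hunuk'

hunuk
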